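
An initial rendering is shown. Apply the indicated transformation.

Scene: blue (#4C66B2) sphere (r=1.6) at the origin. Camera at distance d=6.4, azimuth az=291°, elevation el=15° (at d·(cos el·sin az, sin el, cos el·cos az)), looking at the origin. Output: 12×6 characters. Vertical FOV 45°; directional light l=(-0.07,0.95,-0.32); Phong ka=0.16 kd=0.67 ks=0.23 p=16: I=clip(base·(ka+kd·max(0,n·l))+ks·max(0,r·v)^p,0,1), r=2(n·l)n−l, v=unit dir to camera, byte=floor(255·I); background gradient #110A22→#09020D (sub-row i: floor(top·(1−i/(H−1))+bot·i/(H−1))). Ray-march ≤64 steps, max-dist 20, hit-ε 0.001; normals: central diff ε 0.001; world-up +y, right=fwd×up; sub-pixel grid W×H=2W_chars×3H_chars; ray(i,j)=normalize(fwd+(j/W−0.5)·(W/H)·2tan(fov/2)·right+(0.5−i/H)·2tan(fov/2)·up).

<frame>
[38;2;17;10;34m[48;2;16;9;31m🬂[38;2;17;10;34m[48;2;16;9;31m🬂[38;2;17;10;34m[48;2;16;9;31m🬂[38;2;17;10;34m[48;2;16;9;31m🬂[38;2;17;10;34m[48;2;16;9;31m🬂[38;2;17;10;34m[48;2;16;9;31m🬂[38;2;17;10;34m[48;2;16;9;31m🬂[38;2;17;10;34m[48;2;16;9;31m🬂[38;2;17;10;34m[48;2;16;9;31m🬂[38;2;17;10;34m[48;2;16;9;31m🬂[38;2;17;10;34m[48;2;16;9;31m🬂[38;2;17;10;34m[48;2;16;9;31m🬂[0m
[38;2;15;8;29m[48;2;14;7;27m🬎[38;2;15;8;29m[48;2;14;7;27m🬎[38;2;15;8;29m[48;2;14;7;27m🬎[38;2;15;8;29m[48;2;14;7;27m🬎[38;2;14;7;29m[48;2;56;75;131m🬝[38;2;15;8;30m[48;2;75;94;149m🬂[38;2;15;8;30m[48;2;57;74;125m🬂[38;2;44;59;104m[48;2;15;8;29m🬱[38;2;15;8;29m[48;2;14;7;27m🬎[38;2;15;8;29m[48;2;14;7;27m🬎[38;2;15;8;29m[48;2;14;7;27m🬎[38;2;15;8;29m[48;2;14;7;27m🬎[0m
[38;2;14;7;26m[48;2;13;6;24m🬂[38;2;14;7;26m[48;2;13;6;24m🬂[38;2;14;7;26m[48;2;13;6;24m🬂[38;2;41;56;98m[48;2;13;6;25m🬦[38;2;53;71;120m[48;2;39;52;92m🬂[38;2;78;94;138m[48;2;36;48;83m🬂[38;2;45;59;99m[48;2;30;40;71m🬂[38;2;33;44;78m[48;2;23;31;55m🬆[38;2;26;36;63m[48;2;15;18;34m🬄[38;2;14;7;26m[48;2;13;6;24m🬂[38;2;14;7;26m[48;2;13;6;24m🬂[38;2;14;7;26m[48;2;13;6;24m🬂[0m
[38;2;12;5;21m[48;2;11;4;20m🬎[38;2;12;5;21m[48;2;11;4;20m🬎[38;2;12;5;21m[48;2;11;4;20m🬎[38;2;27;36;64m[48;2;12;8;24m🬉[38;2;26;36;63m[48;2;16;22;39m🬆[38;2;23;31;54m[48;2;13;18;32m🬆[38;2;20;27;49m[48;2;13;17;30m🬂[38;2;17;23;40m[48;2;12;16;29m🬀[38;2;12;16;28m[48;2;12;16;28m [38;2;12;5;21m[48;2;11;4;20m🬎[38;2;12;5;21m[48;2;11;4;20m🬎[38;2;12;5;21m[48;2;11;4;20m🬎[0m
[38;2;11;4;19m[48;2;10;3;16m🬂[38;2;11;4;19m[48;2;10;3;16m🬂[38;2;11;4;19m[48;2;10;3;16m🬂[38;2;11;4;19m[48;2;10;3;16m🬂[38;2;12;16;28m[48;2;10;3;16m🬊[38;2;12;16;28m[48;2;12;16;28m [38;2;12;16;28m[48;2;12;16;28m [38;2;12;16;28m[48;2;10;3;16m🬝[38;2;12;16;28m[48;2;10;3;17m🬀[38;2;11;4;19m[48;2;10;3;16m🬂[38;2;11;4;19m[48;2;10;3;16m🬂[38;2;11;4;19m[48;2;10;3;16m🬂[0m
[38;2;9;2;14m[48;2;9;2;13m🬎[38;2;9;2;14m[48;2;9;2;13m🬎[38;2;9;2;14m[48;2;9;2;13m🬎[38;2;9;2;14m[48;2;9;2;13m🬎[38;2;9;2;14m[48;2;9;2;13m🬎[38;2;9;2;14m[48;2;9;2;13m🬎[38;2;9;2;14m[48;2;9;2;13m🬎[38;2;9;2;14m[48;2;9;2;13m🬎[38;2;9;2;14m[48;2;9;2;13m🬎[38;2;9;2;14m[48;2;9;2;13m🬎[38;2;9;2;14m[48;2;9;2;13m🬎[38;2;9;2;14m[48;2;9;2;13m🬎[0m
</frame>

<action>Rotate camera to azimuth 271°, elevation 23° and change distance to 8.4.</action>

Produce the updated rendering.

<frame>
[38;2;17;10;34m[48;2;16;9;31m🬂[38;2;17;10;34m[48;2;16;9;31m🬂[38;2;17;10;34m[48;2;16;9;31m🬂[38;2;17;10;34m[48;2;16;9;31m🬂[38;2;17;10;34m[48;2;16;9;31m🬂[38;2;17;10;34m[48;2;16;9;31m🬂[38;2;17;10;34m[48;2;16;9;31m🬂[38;2;17;10;34m[48;2;16;9;31m🬂[38;2;17;10;34m[48;2;16;9;31m🬂[38;2;17;10;34m[48;2;16;9;31m🬂[38;2;17;10;34m[48;2;16;9;31m🬂[38;2;17;10;34m[48;2;16;9;31m🬂[0m
[38;2;15;8;29m[48;2;14;7;27m🬎[38;2;15;8;29m[48;2;14;7;27m🬎[38;2;15;8;29m[48;2;14;7;27m🬎[38;2;15;8;29m[48;2;14;7;27m🬎[38;2;15;8;29m[48;2;14;7;27m🬎[38;2;14;7;29m[48;2;62;84;147m🬝[38;2;15;8;29m[48;2;57;77;135m🬎[38;2;15;8;29m[48;2;14;7;27m🬎[38;2;15;8;29m[48;2;14;7;27m🬎[38;2;15;8;29m[48;2;14;7;27m🬎[38;2;15;8;29m[48;2;14;7;27m🬎[38;2;15;8;29m[48;2;14;7;27m🬎[0m
[38;2;14;7;26m[48;2;13;6;24m🬂[38;2;14;7;26m[48;2;13;6;24m🬂[38;2;14;7;26m[48;2;13;6;24m🬂[38;2;14;7;26m[48;2;13;6;24m🬂[38;2;13;6;25m[48;2;48;65;115m🬆[38;2;107;125;177m[48;2;58;76;129m🬇[38;2;62;80;132m[48;2;42;56;98m🬆[38;2;38;51;91m[48;2;20;21;45m🬛[38;2;15;21;36m[48;2;13;6;25m🬏[38;2;14;7;26m[48;2;13;6;24m🬂[38;2;14;7;26m[48;2;13;6;24m🬂[38;2;14;7;26m[48;2;13;6;24m🬂[0m
[38;2;12;5;21m[48;2;11;4;20m🬎[38;2;12;5;21m[48;2;11;4;20m🬎[38;2;12;5;21m[48;2;11;4;20m🬎[38;2;12;5;21m[48;2;11;4;20m🬎[38;2;32;44;76m[48;2;14;14;31m🬎[38;2;34;46;81m[48;2;21;28;50m🬆[38;2;29;39;69m[48;2;16;21;37m🬆[38;2;22;29;52m[48;2;13;17;30m🬂[38;2;12;16;28m[48;2;11;4;20m🬄[38;2;12;5;21m[48;2;11;4;20m🬎[38;2;12;5;21m[48;2;11;4;20m🬎[38;2;12;5;21m[48;2;11;4;20m🬎[0m
[38;2;11;4;19m[48;2;10;3;16m🬂[38;2;11;4;19m[48;2;10;3;16m🬂[38;2;11;4;19m[48;2;10;3;16m🬂[38;2;11;4;19m[48;2;10;3;16m🬂[38;2;11;4;19m[48;2;10;3;16m🬂[38;2;12;16;28m[48;2;10;3;16m🬊[38;2;12;16;28m[48;2;10;3;16m🬎[38;2;12;16;28m[48;2;10;3;17m🬀[38;2;11;4;19m[48;2;10;3;16m🬂[38;2;11;4;19m[48;2;10;3;16m🬂[38;2;11;4;19m[48;2;10;3;16m🬂[38;2;11;4;19m[48;2;10;3;16m🬂[0m
[38;2;9;2;14m[48;2;9;2;13m🬎[38;2;9;2;14m[48;2;9;2;13m🬎[38;2;9;2;14m[48;2;9;2;13m🬎[38;2;9;2;14m[48;2;9;2;13m🬎[38;2;9;2;14m[48;2;9;2;13m🬎[38;2;9;2;14m[48;2;9;2;13m🬎[38;2;9;2;14m[48;2;9;2;13m🬎[38;2;9;2;14m[48;2;9;2;13m🬎[38;2;9;2;14m[48;2;9;2;13m🬎[38;2;9;2;14m[48;2;9;2;13m🬎[38;2;9;2;14m[48;2;9;2;13m🬎[38;2;9;2;14m[48;2;9;2;13m🬎[0m
</frame>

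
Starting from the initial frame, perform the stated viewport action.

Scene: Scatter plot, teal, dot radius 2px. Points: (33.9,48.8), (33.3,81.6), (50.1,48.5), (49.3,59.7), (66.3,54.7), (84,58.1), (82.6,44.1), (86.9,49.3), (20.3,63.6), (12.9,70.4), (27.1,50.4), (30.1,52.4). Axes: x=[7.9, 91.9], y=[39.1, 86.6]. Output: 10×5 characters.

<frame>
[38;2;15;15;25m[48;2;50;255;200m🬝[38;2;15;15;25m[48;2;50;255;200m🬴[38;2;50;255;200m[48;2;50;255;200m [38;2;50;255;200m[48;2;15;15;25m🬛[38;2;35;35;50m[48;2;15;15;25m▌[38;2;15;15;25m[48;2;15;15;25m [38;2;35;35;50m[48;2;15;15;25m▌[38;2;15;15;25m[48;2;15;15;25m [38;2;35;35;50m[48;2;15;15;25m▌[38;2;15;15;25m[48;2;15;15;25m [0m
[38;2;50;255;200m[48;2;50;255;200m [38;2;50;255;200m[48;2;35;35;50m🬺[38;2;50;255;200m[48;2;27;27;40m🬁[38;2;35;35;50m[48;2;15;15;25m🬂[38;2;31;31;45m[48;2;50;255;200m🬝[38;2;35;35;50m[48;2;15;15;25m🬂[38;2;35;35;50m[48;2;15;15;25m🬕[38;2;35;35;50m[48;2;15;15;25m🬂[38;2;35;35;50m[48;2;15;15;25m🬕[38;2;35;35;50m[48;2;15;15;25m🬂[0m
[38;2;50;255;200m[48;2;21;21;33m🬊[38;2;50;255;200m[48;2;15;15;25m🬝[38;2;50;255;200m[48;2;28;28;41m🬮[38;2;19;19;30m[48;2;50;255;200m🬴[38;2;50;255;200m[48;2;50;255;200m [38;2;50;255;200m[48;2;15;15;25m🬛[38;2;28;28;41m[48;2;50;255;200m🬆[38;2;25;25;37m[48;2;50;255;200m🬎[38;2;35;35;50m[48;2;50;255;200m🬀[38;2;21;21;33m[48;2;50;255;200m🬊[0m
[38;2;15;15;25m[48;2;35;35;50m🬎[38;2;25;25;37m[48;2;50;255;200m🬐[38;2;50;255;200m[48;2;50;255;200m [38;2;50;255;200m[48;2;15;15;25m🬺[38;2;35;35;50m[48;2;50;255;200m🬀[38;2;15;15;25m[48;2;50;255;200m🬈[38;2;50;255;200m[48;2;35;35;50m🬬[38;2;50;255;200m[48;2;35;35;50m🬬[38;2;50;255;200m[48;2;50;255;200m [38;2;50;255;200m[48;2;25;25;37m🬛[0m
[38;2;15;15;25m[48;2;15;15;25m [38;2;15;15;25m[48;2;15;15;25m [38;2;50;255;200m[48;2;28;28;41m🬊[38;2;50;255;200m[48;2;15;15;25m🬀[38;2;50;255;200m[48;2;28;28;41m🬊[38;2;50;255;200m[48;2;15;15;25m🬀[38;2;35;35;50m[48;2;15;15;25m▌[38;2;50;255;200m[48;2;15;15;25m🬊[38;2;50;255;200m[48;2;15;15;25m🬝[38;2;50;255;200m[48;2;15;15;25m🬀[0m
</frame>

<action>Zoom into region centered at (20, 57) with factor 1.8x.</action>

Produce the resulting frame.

<frame>
[38;2;15;15;25m[48;2;15;15;25m [38;2;15;15;25m[48;2;15;15;25m [38;2;50;255;200m[48;2;28;28;41m🬊[38;2;50;255;200m[48;2;15;15;25m🬝[38;2;50;255;200m[48;2;25;25;37m🬶[38;2;15;15;25m[48;2;50;255;200m🬬[38;2;35;35;50m[48;2;15;15;25m▌[38;2;15;15;25m[48;2;15;15;25m [38;2;35;35;50m[48;2;15;15;25m▌[38;2;15;15;25m[48;2;15;15;25m [0m
[38;2;35;35;50m[48;2;15;15;25m🬂[38;2;35;35;50m[48;2;15;15;25m🬂[38;2;35;35;50m[48;2;15;15;25m🬕[38;2;50;255;200m[48;2;19;19;30m🬁[38;2;50;255;200m[48;2;35;35;50m🬬[38;2;50;255;200m[48;2;15;15;25m🬆[38;2;35;35;50m[48;2;15;15;25m🬕[38;2;35;35;50m[48;2;15;15;25m🬂[38;2;35;35;50m[48;2;15;15;25m🬕[38;2;35;35;50m[48;2;15;15;25m🬂[0m
[38;2;15;15;25m[48;2;35;35;50m🬰[38;2;15;15;25m[48;2;35;35;50m🬰[38;2;35;35;50m[48;2;15;15;25m🬛[38;2;15;15;25m[48;2;35;35;50m🬰[38;2;35;35;50m[48;2;15;15;25m🬛[38;2;15;15;25m[48;2;35;35;50m🬰[38;2;28;28;41m[48;2;50;255;200m🬆[38;2;23;23;35m[48;2;50;255;200m🬬[38;2;35;35;50m[48;2;15;15;25m🬛[38;2;15;15;25m[48;2;35;35;50m🬰[0m
[38;2;15;15;25m[48;2;35;35;50m🬎[38;2;15;15;25m[48;2;35;35;50m🬎[38;2;35;35;50m[48;2;15;15;25m🬲[38;2;15;15;25m[48;2;35;35;50m🬎[38;2;35;35;50m[48;2;15;15;25m🬲[38;2;25;25;37m[48;2;50;255;200m🬐[38;2;50;255;200m[48;2;50;255;200m [38;2;50;255;200m[48;2;50;255;200m [38;2;21;21;33m[48;2;50;255;200m🬊[38;2;15;15;25m[48;2;35;35;50m🬎[0m
[38;2;15;15;25m[48;2;15;15;25m [38;2;15;15;25m[48;2;15;15;25m [38;2;35;35;50m[48;2;15;15;25m▌[38;2;15;15;25m[48;2;15;15;25m [38;2;35;35;50m[48;2;15;15;25m▌[38;2;15;15;25m[48;2;15;15;25m [38;2;50;255;200m[48;2;23;23;35m🬀[38;2;50;255;200m[48;2;15;15;25m🬊[38;2;50;255;200m[48;2;23;23;35m🬀[38;2;15;15;25m[48;2;15;15;25m [0m
</frame>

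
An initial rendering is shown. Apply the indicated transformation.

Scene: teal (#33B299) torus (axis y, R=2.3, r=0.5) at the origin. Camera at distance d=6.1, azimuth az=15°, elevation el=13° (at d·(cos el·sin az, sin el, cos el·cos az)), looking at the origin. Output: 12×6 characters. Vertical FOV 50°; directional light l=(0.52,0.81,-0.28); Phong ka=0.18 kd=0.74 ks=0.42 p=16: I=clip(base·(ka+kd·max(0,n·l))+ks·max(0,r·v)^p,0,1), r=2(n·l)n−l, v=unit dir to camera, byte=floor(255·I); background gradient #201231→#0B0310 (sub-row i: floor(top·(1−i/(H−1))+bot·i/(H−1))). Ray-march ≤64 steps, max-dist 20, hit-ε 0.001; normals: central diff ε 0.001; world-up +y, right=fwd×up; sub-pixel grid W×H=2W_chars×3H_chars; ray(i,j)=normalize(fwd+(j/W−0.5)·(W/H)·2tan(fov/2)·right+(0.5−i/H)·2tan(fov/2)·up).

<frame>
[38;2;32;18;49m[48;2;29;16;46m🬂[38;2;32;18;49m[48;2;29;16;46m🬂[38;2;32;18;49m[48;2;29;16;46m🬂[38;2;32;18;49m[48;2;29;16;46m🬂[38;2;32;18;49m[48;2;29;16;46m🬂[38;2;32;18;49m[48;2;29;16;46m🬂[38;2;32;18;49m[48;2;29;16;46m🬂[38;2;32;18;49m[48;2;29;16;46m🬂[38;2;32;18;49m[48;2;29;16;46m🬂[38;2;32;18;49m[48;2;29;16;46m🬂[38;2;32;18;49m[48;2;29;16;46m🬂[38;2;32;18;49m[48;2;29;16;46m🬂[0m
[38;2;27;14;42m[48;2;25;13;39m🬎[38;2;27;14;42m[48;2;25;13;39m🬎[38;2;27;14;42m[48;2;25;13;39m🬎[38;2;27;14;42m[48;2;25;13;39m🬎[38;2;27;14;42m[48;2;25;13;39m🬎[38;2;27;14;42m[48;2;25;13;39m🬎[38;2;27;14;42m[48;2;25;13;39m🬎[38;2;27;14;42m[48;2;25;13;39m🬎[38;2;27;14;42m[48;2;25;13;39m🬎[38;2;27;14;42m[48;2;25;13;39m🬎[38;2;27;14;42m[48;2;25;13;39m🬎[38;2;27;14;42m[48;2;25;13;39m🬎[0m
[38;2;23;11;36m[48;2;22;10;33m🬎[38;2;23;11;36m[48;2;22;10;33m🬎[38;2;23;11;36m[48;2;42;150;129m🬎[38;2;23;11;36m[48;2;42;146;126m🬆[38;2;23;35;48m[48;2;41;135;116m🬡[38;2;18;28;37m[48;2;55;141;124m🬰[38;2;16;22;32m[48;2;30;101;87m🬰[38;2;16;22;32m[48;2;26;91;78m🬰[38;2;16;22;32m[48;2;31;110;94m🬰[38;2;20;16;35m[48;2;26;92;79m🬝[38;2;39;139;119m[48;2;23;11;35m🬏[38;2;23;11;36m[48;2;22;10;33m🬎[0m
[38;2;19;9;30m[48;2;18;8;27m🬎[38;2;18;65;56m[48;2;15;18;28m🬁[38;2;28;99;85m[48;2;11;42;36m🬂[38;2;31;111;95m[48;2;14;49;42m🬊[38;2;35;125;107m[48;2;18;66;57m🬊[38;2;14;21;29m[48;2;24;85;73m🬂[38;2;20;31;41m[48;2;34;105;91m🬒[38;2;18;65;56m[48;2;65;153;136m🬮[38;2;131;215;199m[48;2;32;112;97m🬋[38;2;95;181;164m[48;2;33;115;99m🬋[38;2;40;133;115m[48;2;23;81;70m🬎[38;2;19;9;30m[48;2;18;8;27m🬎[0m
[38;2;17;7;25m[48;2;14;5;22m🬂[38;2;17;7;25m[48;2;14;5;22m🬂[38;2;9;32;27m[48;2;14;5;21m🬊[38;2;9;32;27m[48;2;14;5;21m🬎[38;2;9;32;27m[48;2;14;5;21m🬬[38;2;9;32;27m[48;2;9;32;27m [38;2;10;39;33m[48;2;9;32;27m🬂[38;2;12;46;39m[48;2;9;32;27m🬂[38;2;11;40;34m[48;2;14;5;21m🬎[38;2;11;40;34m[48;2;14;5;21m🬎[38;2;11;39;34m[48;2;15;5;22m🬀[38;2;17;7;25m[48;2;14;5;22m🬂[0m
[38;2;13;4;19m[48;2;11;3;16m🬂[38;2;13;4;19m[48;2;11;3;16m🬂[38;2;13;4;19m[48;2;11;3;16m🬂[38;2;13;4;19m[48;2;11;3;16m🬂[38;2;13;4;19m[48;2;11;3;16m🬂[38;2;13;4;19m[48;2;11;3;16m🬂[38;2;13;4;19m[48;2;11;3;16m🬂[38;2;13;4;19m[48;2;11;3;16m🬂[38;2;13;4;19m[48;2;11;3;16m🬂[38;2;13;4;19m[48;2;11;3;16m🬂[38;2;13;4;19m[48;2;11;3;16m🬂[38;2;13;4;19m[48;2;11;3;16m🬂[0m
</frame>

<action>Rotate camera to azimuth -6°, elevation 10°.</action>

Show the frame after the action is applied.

<frame>
[38;2;32;18;49m[48;2;29;16;46m🬂[38;2;32;18;49m[48;2;29;16;46m🬂[38;2;32;18;49m[48;2;29;16;46m🬂[38;2;32;18;49m[48;2;29;16;46m🬂[38;2;32;18;49m[48;2;29;16;46m🬂[38;2;32;18;49m[48;2;29;16;46m🬂[38;2;32;18;49m[48;2;29;16;46m🬂[38;2;32;18;49m[48;2;29;16;46m🬂[38;2;32;18;49m[48;2;29;16;46m🬂[38;2;32;18;49m[48;2;29;16;46m🬂[38;2;32;18;49m[48;2;29;16;46m🬂[38;2;32;18;49m[48;2;29;16;46m🬂[0m
[38;2;27;14;42m[48;2;25;13;39m🬎[38;2;27;14;42m[48;2;25;13;39m🬎[38;2;27;14;42m[48;2;25;13;39m🬎[38;2;27;14;42m[48;2;25;13;39m🬎[38;2;27;14;42m[48;2;25;13;39m🬎[38;2;27;14;42m[48;2;25;13;39m🬎[38;2;27;14;42m[48;2;25;13;39m🬎[38;2;27;14;42m[48;2;25;13;39m🬎[38;2;27;14;42m[48;2;25;13;39m🬎[38;2;27;14;42m[48;2;25;13;39m🬎[38;2;27;14;42m[48;2;25;13;39m🬎[38;2;27;14;42m[48;2;25;13;39m🬎[0m
[38;2;23;11;36m[48;2;22;10;33m🬎[38;2;23;11;35m[48;2;24;83;72m🬝[38;2;35;124;106m[48;2;23;11;35m🬏[38;2;23;11;36m[48;2;44;139;120m🬎[38;2;22;26;42m[48;2;35;118;102m🬥[38;2;17;25;35m[48;2;36;129;110m🬰[38;2;16;22;32m[48;2;35;120;103m🬰[38;2;16;22;32m[48;2;35;124;106m🬰[38;2;23;11;36m[48;2;9;32;27m🬎[38;2;13;45;39m[48;2;23;11;35m🬏[38;2;23;11;36m[48;2;41;143;123m🬎[38;2;23;11;36m[48;2;22;10;33m🬎[0m
[38;2;19;9;30m[48;2;18;8;27m🬎[38;2;9;34;29m[48;2;19;9;29m▐[38;2;18;64;54m[48;2;9;32;27m🬂[38;2;23;82;71m[48;2;9;32;27m🬂[38;2;27;95;81m[48;2;10;38;32m🬂[38;2;32;106;91m[48;2;12;43;36m🬂[38;2;50;126;111m[48;2;13;46;39m🬂[38;2;91;170;154m[48;2;14;49;42m🬂[38;2;135;215;199m[48;2;14;52;44m🬂[38;2;110;191;175m[48;2;15;54;46m🬂[38;2;43;124;108m[48;2;15;53;45m🬂[38;2;19;9;30m[48;2;18;8;27m🬎[0m
[38;2;17;7;25m[48;2;14;5;22m🬂[38;2;17;7;25m[48;2;14;5;22m🬂[38;2;9;32;27m[48;2;14;5;22m🬂[38;2;9;32;27m[48;2;14;5;21m🬊[38;2;9;32;27m[48;2;14;5;21m🬎[38;2;9;32;27m[48;2;14;5;21m🬎[38;2;9;32;27m[48;2;14;5;21m🬎[38;2;9;32;27m[48;2;14;5;21m🬎[38;2;9;32;27m[48;2;14;5;21m🬎[38;2;9;32;27m[48;2;14;5;22m🬂[38;2;9;32;27m[48;2;15;5;22m🬀[38;2;17;7;25m[48;2;14;5;22m🬂[0m
[38;2;13;4;19m[48;2;11;3;16m🬂[38;2;13;4;19m[48;2;11;3;16m🬂[38;2;13;4;19m[48;2;11;3;16m🬂[38;2;13;4;19m[48;2;11;3;16m🬂[38;2;13;4;19m[48;2;11;3;16m🬂[38;2;13;4;19m[48;2;11;3;16m🬂[38;2;13;4;19m[48;2;11;3;16m🬂[38;2;13;4;19m[48;2;11;3;16m🬂[38;2;13;4;19m[48;2;11;3;16m🬂[38;2;13;4;19m[48;2;11;3;16m🬂[38;2;13;4;19m[48;2;11;3;16m🬂[38;2;13;4;19m[48;2;11;3;16m🬂[0m
</frame>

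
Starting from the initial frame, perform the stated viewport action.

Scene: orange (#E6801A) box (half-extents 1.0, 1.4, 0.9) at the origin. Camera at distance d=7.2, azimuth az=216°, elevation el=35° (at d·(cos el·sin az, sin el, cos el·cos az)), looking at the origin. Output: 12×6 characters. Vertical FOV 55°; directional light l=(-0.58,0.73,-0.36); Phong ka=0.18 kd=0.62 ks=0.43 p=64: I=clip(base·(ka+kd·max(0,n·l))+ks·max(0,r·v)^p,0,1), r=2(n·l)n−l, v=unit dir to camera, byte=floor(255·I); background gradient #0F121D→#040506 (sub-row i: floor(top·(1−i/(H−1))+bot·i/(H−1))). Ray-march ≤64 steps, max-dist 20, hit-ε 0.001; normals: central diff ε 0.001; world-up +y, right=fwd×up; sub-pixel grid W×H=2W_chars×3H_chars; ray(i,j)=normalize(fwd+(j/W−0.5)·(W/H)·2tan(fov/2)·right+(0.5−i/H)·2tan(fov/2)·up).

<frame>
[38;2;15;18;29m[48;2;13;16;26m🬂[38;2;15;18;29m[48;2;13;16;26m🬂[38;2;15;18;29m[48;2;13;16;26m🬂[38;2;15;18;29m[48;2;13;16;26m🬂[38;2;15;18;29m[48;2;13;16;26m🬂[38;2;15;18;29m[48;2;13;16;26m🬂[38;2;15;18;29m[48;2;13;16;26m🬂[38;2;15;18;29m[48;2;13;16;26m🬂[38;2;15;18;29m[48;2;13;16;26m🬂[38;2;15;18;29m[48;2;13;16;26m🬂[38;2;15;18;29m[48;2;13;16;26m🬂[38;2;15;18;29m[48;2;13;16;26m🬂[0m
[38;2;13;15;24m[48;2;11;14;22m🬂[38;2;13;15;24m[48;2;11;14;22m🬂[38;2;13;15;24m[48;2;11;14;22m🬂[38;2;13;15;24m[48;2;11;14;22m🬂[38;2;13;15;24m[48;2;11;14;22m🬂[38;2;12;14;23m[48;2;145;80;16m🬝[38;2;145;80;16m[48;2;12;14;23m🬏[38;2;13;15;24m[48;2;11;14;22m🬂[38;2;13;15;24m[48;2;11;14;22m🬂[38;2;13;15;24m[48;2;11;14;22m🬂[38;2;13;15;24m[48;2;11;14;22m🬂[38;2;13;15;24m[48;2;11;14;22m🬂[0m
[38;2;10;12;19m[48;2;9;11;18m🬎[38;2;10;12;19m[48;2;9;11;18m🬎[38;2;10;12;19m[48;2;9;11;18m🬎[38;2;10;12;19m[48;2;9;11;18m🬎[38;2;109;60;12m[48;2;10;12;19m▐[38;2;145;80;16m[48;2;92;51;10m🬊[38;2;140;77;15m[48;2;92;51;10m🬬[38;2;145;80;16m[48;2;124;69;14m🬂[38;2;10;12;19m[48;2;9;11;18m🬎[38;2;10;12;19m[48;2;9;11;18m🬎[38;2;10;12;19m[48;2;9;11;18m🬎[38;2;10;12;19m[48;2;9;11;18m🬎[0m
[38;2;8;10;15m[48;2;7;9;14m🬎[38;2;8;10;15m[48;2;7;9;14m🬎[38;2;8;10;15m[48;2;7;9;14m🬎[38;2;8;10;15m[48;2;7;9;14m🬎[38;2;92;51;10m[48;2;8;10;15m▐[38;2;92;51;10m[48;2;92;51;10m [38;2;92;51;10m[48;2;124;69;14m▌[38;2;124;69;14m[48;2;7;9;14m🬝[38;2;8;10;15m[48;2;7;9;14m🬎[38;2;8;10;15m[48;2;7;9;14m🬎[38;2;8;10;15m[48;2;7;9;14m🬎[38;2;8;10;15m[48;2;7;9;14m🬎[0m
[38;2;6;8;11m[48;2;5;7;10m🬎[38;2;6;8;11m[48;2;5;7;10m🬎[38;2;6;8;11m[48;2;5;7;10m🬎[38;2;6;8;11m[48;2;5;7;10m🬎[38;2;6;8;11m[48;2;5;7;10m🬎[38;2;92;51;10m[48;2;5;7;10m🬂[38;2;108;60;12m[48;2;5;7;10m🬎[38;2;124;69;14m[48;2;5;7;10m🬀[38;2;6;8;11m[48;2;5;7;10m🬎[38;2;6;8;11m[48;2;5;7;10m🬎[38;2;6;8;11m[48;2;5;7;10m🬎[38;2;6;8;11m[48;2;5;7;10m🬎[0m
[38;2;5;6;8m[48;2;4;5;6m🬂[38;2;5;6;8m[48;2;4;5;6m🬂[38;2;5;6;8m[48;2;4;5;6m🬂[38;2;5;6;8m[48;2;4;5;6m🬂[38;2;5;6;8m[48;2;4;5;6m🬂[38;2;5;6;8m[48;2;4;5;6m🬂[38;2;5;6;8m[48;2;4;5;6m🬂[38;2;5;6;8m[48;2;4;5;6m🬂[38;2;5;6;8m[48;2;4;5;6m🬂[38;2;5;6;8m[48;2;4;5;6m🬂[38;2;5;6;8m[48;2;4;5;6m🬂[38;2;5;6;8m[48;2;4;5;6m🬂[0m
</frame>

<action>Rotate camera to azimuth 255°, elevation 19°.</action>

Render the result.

<frame>
[38;2;15;18;29m[48;2;13;16;26m🬂[38;2;15;18;29m[48;2;13;16;26m🬂[38;2;15;18;29m[48;2;13;16;26m🬂[38;2;15;18;29m[48;2;13;16;26m🬂[38;2;15;18;29m[48;2;13;16;26m🬂[38;2;15;18;29m[48;2;13;16;26m🬂[38;2;15;18;29m[48;2;13;16;26m🬂[38;2;15;18;29m[48;2;13;16;26m🬂[38;2;15;18;29m[48;2;13;16;26m🬂[38;2;15;18;29m[48;2;13;16;26m🬂[38;2;15;18;29m[48;2;13;16;26m🬂[38;2;15;18;29m[48;2;13;16;26m🬂[0m
[38;2;13;15;24m[48;2;11;14;22m🬂[38;2;13;15;24m[48;2;11;14;22m🬂[38;2;13;15;24m[48;2;11;14;22m🬂[38;2;13;15;24m[48;2;11;14;22m🬂[38;2;13;15;24m[48;2;11;14;22m🬂[38;2;13;15;24m[48;2;11;14;22m🬂[38;2;13;15;24m[48;2;11;14;22m🬂[38;2;13;15;24m[48;2;11;14;22m🬂[38;2;13;15;24m[48;2;11;14;22m🬂[38;2;13;15;24m[48;2;11;14;22m🬂[38;2;13;15;24m[48;2;11;14;22m🬂[38;2;13;15;24m[48;2;11;14;22m🬂[0m
[38;2;10;12;19m[48;2;9;11;18m🬎[38;2;10;12;19m[48;2;9;11;18m🬎[38;2;10;12;19m[48;2;9;11;18m🬎[38;2;10;12;19m[48;2;9;11;18m🬎[38;2;10;12;19m[48;2;9;11;18m🬎[38;2;136;75;15m[48;2;92;51;10m🬨[38;2;145;80;16m[48;2;124;69;14m🬀[38;2;124;69;14m[48;2;124;69;14m [38;2;10;12;19m[48;2;9;11;18m🬎[38;2;10;12;19m[48;2;9;11;18m🬎[38;2;10;12;19m[48;2;9;11;18m🬎[38;2;10;12;19m[48;2;9;11;18m🬎[0m
[38;2;8;10;15m[48;2;7;9;14m🬎[38;2;8;10;15m[48;2;7;9;14m🬎[38;2;8;10;15m[48;2;7;9;14m🬎[38;2;8;10;15m[48;2;7;9;14m🬎[38;2;8;10;15m[48;2;7;9;14m🬎[38;2;92;51;10m[48;2;124;69;14m▌[38;2;124;69;14m[48;2;124;69;14m [38;2;124;69;14m[48;2;7;9;14m🬕[38;2;8;10;15m[48;2;7;9;14m🬎[38;2;8;10;15m[48;2;7;9;14m🬎[38;2;8;10;15m[48;2;7;9;14m🬎[38;2;8;10;15m[48;2;7;9;14m🬎[0m
[38;2;6;8;11m[48;2;5;7;10m🬎[38;2;6;8;11m[48;2;5;7;10m🬎[38;2;6;8;11m[48;2;5;7;10m🬎[38;2;6;8;11m[48;2;5;7;10m🬎[38;2;6;8;11m[48;2;5;7;10m🬎[38;2;113;63;12m[48;2;5;7;10m🬊[38;2;124;69;14m[48;2;5;7;10m🬎[38;2;124;69;14m[48;2;12;10;9m🬀[38;2;6;8;11m[48;2;5;7;10m🬎[38;2;6;8;11m[48;2;5;7;10m🬎[38;2;6;8;11m[48;2;5;7;10m🬎[38;2;6;8;11m[48;2;5;7;10m🬎[0m
[38;2;5;6;8m[48;2;4;5;6m🬂[38;2;5;6;8m[48;2;4;5;6m🬂[38;2;5;6;8m[48;2;4;5;6m🬂[38;2;5;6;8m[48;2;4;5;6m🬂[38;2;5;6;8m[48;2;4;5;6m🬂[38;2;5;6;8m[48;2;4;5;6m🬂[38;2;5;6;8m[48;2;4;5;6m🬂[38;2;5;6;8m[48;2;4;5;6m🬂[38;2;5;6;8m[48;2;4;5;6m🬂[38;2;5;6;8m[48;2;4;5;6m🬂[38;2;5;6;8m[48;2;4;5;6m🬂[38;2;5;6;8m[48;2;4;5;6m🬂[0m
</frame>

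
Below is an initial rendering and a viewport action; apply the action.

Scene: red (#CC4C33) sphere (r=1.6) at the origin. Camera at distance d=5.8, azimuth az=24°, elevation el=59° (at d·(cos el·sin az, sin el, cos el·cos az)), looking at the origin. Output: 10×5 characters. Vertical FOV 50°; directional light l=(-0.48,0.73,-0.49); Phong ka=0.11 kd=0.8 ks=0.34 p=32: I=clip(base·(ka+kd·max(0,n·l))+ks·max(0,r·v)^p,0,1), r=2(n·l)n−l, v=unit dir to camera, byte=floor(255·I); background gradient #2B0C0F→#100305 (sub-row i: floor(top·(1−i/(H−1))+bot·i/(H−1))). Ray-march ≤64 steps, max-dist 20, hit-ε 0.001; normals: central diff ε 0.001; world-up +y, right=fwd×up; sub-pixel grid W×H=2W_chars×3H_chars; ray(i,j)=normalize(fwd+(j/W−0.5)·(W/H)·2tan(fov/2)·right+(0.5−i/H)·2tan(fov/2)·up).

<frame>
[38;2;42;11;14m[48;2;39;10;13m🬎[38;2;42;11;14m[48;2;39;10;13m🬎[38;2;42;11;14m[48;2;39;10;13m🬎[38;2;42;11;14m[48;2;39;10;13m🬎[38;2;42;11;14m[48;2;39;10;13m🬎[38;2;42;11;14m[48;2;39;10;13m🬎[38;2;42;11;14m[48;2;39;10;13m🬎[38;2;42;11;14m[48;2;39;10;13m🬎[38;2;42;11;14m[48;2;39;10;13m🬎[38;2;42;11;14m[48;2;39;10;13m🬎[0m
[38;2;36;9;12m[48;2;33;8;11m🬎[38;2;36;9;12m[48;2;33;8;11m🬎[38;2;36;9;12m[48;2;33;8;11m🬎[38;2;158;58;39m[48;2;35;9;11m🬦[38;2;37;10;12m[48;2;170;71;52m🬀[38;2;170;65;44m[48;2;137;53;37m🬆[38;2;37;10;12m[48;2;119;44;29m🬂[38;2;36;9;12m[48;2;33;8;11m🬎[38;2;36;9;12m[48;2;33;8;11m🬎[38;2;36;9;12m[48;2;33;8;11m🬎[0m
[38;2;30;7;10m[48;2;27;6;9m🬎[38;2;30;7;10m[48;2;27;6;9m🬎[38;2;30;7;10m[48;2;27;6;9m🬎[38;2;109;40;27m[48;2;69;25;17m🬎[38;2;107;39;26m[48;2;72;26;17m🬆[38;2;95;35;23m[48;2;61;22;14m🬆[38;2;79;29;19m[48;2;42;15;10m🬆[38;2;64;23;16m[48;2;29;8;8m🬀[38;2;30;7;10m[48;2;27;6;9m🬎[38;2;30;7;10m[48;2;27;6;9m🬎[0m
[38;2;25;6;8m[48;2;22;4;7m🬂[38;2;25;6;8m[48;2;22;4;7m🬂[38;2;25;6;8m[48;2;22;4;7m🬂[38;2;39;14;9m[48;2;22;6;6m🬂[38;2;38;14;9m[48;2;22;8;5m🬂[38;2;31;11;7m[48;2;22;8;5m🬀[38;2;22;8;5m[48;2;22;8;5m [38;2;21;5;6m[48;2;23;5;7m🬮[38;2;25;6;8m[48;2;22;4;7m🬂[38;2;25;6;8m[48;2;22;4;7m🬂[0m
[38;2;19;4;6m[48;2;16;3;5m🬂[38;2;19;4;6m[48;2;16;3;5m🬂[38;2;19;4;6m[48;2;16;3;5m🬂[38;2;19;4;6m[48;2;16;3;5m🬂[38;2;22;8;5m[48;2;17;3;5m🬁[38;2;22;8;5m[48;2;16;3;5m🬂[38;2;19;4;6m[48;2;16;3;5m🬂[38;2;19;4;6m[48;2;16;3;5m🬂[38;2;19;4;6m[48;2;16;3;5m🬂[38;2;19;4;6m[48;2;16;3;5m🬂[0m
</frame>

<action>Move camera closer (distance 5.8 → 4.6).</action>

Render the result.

<frame>
[38;2;42;11;14m[48;2;39;10;13m🬎[38;2;42;11;14m[48;2;39;10;13m🬎[38;2;42;11;14m[48;2;39;10;13m🬎[38;2;42;11;14m[48;2;39;10;13m🬎[38;2;42;11;14m[48;2;177;65;44m🬎[38;2;42;11;14m[48;2;165;61;41m🬎[38;2;157;58;39m[48;2;41;11;14m🬏[38;2;42;11;14m[48;2;39;10;13m🬎[38;2;42;11;14m[48;2;39;10;13m🬎[38;2;42;11;14m[48;2;39;10;13m🬎[0m
[38;2;36;9;12m[48;2;33;8;11m🬎[38;2;36;9;12m[48;2;33;8;11m🬎[38;2;35;9;11m[48;2;132;49;33m🬝[38;2;37;10;12m[48;2;142;53;35m🬀[38;2;185;96;78m[48;2;135;51;35m🬍[38;2;153;65;47m[48;2;116;43;29m🬆[38;2;129;48;32m[48;2;104;38;25m🬆[38;2;90;33;22m[48;2;36;9;12m🬱[38;2;36;9;12m[48;2;33;8;11m🬎[38;2;36;9;12m[48;2;33;8;11m🬎[0m
[38;2;30;7;10m[48;2;27;6;9m🬎[38;2;30;7;10m[48;2;27;6;9m🬎[38;2;93;34;23m[48;2;29;7;9m▐[38;2;103;38;25m[48;2;78;28;19m🬆[38;2;97;36;24m[48;2;72;26;17m🬆[38;2;88;32;21m[48;2;63;23;15m🬆[38;2;77;28;19m[48;2;51;19;12m🬆[38;2;61;22;15m[48;2;32;12;7m🬆[38;2;30;7;10m[48;2;27;6;9m🬎[38;2;30;7;10m[48;2;27;6;9m🬎[0m
[38;2;25;6;8m[48;2;22;4;7m🬂[38;2;25;6;8m[48;2;22;4;7m🬂[38;2;52;19;13m[48;2;23;5;7m🬁[38;2;52;19;13m[48;2;26;9;6m🬂[38;2;48;17;11m[48;2;25;9;5m🬂[38;2;40;15;9m[48;2;22;8;5m🬂[38;2;31;11;7m[48;2;22;8;5m🬀[38;2;22;8;5m[48;2;21;4;7m🬝[38;2;25;6;8m[48;2;22;4;7m🬂[38;2;25;6;8m[48;2;22;4;7m🬂[0m
[38;2;19;4;6m[48;2;16;3;5m🬂[38;2;19;4;6m[48;2;16;3;5m🬂[38;2;19;4;6m[48;2;16;3;5m🬂[38;2;22;8;5m[48;2;17;3;5m🬁[38;2;22;8;5m[48;2;16;3;5m🬎[38;2;22;8;5m[48;2;16;3;5m🬎[38;2;22;8;5m[48;2;16;3;5m🬆[38;2;19;4;6m[48;2;16;3;5m🬂[38;2;19;4;6m[48;2;16;3;5m🬂[38;2;19;4;6m[48;2;16;3;5m🬂[0m
</frame>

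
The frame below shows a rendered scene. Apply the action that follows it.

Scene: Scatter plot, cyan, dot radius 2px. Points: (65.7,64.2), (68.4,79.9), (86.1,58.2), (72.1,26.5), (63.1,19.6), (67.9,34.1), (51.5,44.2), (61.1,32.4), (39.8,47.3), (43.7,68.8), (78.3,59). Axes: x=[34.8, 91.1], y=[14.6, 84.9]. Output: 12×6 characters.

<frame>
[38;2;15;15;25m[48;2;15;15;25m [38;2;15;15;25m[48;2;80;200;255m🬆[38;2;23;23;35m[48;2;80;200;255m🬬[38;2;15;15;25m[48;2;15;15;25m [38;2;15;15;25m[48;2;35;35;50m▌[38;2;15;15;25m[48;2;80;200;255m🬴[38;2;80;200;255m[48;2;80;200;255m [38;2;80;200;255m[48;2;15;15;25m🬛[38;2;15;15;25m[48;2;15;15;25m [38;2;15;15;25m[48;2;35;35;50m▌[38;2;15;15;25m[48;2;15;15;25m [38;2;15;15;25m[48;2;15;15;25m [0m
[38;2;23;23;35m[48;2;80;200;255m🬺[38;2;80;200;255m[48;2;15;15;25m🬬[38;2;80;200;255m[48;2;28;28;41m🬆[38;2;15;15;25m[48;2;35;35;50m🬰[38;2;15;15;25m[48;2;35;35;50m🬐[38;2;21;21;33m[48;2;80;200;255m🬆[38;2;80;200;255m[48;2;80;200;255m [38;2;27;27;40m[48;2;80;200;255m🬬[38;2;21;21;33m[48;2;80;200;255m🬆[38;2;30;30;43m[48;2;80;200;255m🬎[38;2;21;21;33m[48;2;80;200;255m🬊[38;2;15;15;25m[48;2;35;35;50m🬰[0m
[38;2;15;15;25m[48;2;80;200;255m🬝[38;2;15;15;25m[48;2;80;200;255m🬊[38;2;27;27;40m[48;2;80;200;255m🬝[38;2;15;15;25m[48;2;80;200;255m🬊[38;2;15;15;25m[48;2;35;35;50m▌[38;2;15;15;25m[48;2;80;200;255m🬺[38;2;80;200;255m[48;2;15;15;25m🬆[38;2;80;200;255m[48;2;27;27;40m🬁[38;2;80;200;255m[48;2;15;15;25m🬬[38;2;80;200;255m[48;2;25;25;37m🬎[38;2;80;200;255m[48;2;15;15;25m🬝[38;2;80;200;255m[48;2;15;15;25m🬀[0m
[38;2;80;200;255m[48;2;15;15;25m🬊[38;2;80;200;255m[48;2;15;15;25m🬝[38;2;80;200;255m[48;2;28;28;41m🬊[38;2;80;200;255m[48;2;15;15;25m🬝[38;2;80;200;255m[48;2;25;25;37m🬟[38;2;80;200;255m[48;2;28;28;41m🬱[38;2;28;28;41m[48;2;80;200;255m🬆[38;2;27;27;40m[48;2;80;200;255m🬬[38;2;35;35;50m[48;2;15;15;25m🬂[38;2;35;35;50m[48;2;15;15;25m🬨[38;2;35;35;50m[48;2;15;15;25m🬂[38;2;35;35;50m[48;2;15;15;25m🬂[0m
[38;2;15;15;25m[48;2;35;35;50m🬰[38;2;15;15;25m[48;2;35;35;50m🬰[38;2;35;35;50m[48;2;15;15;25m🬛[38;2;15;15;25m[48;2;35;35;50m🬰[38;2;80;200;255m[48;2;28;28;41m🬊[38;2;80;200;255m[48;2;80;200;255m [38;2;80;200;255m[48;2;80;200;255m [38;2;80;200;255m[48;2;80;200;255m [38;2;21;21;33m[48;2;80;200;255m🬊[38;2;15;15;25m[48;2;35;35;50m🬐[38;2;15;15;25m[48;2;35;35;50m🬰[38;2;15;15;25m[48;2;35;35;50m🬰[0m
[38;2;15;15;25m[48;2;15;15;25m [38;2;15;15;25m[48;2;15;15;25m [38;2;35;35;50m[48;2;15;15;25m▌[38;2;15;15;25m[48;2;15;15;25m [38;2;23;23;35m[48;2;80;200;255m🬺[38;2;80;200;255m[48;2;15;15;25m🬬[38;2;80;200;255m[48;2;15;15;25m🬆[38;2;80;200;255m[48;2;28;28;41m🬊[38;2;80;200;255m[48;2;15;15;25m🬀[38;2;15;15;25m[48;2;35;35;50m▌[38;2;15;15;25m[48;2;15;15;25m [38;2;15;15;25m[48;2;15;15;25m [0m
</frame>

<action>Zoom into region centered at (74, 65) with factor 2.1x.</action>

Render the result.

<frame>
[38;2;15;15;25m[48;2;15;15;25m [38;2;15;15;25m[48;2;15;15;25m [38;2;80;200;255m[48;2;28;28;41m🬊[38;2;80;200;255m[48;2;15;15;25m🬝[38;2;80;200;255m[48;2;27;27;40m🬀[38;2;15;15;25m[48;2;15;15;25m [38;2;15;15;25m[48;2;15;15;25m [38;2;35;35;50m[48;2;15;15;25m▌[38;2;15;15;25m[48;2;15;15;25m [38;2;15;15;25m[48;2;35;35;50m▌[38;2;15;15;25m[48;2;15;15;25m [38;2;15;15;25m[48;2;15;15;25m [0m
[38;2;15;15;25m[48;2;35;35;50m🬰[38;2;15;15;25m[48;2;35;35;50m🬰[38;2;35;35;50m[48;2;15;15;25m🬛[38;2;15;15;25m[48;2;35;35;50m🬰[38;2;15;15;25m[48;2;35;35;50m🬐[38;2;15;15;25m[48;2;35;35;50m🬰[38;2;15;15;25m[48;2;35;35;50m🬰[38;2;35;35;50m[48;2;15;15;25m🬛[38;2;15;15;25m[48;2;35;35;50m🬰[38;2;15;15;25m[48;2;35;35;50m🬐[38;2;15;15;25m[48;2;35;35;50m🬰[38;2;15;15;25m[48;2;35;35;50m🬰[0m
[38;2;15;15;25m[48;2;15;15;25m [38;2;15;15;25m[48;2;80;200;255m🬆[38;2;80;200;255m[48;2;15;15;25m🬺[38;2;15;15;25m[48;2;80;200;255m🬬[38;2;15;15;25m[48;2;35;35;50m▌[38;2;15;15;25m[48;2;15;15;25m [38;2;15;15;25m[48;2;15;15;25m [38;2;35;35;50m[48;2;15;15;25m▌[38;2;15;15;25m[48;2;15;15;25m [38;2;15;15;25m[48;2;35;35;50m▌[38;2;15;15;25m[48;2;15;15;25m [38;2;15;15;25m[48;2;15;15;25m [0m
[38;2;35;35;50m[48;2;15;15;25m🬂[38;2;80;200;255m[48;2;19;19;30m🬁[38;2;80;200;255m[48;2;21;21;33m🬆[38;2;35;35;50m[48;2;15;15;25m🬂[38;2;35;35;50m[48;2;15;15;25m🬨[38;2;35;35;50m[48;2;15;15;25m🬂[38;2;23;23;35m[48;2;80;200;255m🬝[38;2;35;35;50m[48;2;80;200;255m🬀[38;2;80;200;255m[48;2;28;28;41m🬱[38;2;27;27;40m[48;2;80;200;255m🬝[38;2;35;35;50m[48;2;80;200;255m🬀[38;2;80;200;255m[48;2;28;28;41m🬱[0m
[38;2;15;15;25m[48;2;35;35;50m🬰[38;2;15;15;25m[48;2;35;35;50m🬰[38;2;35;35;50m[48;2;15;15;25m🬛[38;2;15;15;25m[48;2;35;35;50m🬰[38;2;15;15;25m[48;2;35;35;50m🬐[38;2;15;15;25m[48;2;35;35;50m🬰[38;2;15;15;25m[48;2;35;35;50m🬰[38;2;80;200;255m[48;2;28;28;41m🬊[38;2;80;200;255m[48;2;23;23;35m🬀[38;2;15;15;25m[48;2;35;35;50m🬐[38;2;80;200;255m[48;2;21;21;33m🬊[38;2;80;200;255m[48;2;23;23;35m🬀[0m
[38;2;15;15;25m[48;2;15;15;25m [38;2;15;15;25m[48;2;15;15;25m [38;2;35;35;50m[48;2;15;15;25m▌[38;2;15;15;25m[48;2;15;15;25m [38;2;15;15;25m[48;2;35;35;50m▌[38;2;15;15;25m[48;2;15;15;25m [38;2;15;15;25m[48;2;15;15;25m [38;2;35;35;50m[48;2;15;15;25m▌[38;2;15;15;25m[48;2;15;15;25m [38;2;15;15;25m[48;2;35;35;50m▌[38;2;15;15;25m[48;2;15;15;25m [38;2;15;15;25m[48;2;15;15;25m [0m
</frame>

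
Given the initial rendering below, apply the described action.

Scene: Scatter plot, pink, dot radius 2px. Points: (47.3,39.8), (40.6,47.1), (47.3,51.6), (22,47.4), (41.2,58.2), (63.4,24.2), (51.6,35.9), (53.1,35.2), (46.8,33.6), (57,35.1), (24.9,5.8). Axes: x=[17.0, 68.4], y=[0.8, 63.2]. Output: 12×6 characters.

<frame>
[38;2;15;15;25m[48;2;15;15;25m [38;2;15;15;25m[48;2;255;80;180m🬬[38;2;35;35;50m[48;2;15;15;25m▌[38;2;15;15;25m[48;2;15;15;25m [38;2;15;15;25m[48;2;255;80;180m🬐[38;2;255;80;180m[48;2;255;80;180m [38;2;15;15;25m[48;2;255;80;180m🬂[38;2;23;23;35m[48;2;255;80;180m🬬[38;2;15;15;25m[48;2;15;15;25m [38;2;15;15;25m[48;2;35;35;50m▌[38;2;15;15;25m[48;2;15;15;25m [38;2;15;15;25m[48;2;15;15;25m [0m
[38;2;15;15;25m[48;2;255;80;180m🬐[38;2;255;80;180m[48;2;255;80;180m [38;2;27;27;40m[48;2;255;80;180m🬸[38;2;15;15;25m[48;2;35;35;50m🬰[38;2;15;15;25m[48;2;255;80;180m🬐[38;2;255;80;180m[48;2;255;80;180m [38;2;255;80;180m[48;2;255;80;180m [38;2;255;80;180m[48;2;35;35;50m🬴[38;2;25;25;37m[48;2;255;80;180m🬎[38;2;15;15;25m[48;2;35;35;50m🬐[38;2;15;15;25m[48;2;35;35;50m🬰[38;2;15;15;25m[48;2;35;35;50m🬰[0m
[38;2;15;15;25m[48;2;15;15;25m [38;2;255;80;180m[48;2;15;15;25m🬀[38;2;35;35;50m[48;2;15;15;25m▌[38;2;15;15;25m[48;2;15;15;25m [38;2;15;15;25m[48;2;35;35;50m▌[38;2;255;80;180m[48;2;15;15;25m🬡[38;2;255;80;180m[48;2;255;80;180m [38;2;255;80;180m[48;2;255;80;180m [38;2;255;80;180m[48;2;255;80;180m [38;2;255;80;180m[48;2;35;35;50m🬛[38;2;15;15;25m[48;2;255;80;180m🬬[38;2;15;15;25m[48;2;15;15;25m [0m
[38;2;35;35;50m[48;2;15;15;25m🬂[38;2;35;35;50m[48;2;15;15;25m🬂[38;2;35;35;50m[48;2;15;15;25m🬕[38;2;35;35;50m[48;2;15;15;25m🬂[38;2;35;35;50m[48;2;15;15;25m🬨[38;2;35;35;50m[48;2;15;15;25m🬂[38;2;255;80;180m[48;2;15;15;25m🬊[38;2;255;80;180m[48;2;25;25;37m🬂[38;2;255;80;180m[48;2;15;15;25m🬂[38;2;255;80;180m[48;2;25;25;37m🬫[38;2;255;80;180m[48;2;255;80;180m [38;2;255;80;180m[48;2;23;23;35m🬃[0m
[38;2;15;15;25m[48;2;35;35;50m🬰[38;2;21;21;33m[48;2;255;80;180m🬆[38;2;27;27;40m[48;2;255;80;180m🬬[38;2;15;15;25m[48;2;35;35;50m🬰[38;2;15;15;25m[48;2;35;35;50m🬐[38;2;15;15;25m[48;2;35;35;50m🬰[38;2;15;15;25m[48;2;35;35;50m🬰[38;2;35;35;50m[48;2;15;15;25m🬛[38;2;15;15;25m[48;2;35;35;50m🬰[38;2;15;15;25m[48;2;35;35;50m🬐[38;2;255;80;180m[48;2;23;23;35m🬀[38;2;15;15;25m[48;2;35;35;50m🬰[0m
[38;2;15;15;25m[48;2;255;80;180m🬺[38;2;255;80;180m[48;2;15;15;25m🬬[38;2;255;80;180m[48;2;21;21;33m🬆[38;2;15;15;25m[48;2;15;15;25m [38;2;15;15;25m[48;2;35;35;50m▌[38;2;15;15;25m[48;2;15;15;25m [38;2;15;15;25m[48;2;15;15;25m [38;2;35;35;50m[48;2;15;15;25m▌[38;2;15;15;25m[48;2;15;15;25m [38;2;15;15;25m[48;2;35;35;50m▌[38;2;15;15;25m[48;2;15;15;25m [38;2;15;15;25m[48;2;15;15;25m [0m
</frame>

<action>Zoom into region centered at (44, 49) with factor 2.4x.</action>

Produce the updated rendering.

<frame>
[38;2;15;15;25m[48;2;15;15;25m [38;2;15;15;25m[48;2;15;15;25m [38;2;35;35;50m[48;2;15;15;25m▌[38;2;15;15;25m[48;2;255;80;180m🬆[38;2;255;80;180m[48;2;35;35;50m🬺[38;2;15;15;25m[48;2;255;80;180m🬬[38;2;15;15;25m[48;2;15;15;25m [38;2;35;35;50m[48;2;15;15;25m▌[38;2;15;15;25m[48;2;15;15;25m [38;2;15;15;25m[48;2;35;35;50m▌[38;2;15;15;25m[48;2;15;15;25m [38;2;15;15;25m[48;2;15;15;25m [0m
[38;2;15;15;25m[48;2;35;35;50m🬰[38;2;15;15;25m[48;2;35;35;50m🬰[38;2;35;35;50m[48;2;15;15;25m🬛[38;2;23;23;35m[48;2;255;80;180m🬺[38;2;255;80;180m[48;2;28;28;41m🬆[38;2;15;15;25m[48;2;35;35;50m🬰[38;2;15;15;25m[48;2;35;35;50m🬰[38;2;28;28;41m[48;2;255;80;180m🬆[38;2;23;23;35m[48;2;255;80;180m🬬[38;2;15;15;25m[48;2;35;35;50m🬐[38;2;15;15;25m[48;2;35;35;50m🬰[38;2;15;15;25m[48;2;35;35;50m🬰[0m
[38;2;15;15;25m[48;2;15;15;25m [38;2;15;15;25m[48;2;15;15;25m [38;2;35;35;50m[48;2;15;15;25m▌[38;2;15;15;25m[48;2;255;80;180m🬆[38;2;27;27;40m[48;2;255;80;180m🬬[38;2;15;15;25m[48;2;15;15;25m [38;2;15;15;25m[48;2;255;80;180m🬺[38;2;255;80;180m[48;2;35;35;50m🬬[38;2;255;80;180m[48;2;15;15;25m🬆[38;2;15;15;25m[48;2;35;35;50m▌[38;2;15;15;25m[48;2;15;15;25m [38;2;15;15;25m[48;2;15;15;25m [0m
[38;2;35;35;50m[48;2;15;15;25m🬂[38;2;35;35;50m[48;2;15;15;25m🬂[38;2;255;80;180m[48;2;27;27;40m🬁[38;2;255;80;180m[48;2;15;15;25m🬬[38;2;255;80;180m[48;2;28;28;41m🬆[38;2;35;35;50m[48;2;15;15;25m🬂[38;2;35;35;50m[48;2;15;15;25m🬂[38;2;35;35;50m[48;2;15;15;25m🬕[38;2;35;35;50m[48;2;15;15;25m🬂[38;2;35;35;50m[48;2;15;15;25m🬨[38;2;35;35;50m[48;2;15;15;25m🬂[38;2;35;35;50m[48;2;15;15;25m🬂[0m
[38;2;15;15;25m[48;2;35;35;50m🬰[38;2;15;15;25m[48;2;35;35;50m🬰[38;2;35;35;50m[48;2;15;15;25m🬛[38;2;15;15;25m[48;2;35;35;50m🬰[38;2;15;15;25m[48;2;35;35;50m🬐[38;2;15;15;25m[48;2;35;35;50m🬰[38;2;23;23;35m[48;2;255;80;180m🬝[38;2;35;35;50m[48;2;255;80;180m🬀[38;2;21;21;33m[48;2;255;80;180m🬊[38;2;15;15;25m[48;2;35;35;50m🬐[38;2;15;15;25m[48;2;35;35;50m🬰[38;2;15;15;25m[48;2;35;35;50m🬰[0m
[38;2;15;15;25m[48;2;15;15;25m [38;2;15;15;25m[48;2;15;15;25m [38;2;35;35;50m[48;2;15;15;25m▌[38;2;15;15;25m[48;2;15;15;25m [38;2;15;15;25m[48;2;35;35;50m▌[38;2;15;15;25m[48;2;15;15;25m [38;2;15;15;25m[48;2;15;15;25m [38;2;255;80;180m[48;2;28;28;41m🬊[38;2;255;80;180m[48;2;15;15;25m🬟[38;2;15;15;25m[48;2;255;80;180m🬀[38;2;15;15;25m[48;2;255;80;180m🬀[38;2;15;15;25m[48;2;255;80;180m🬊[0m
</frame>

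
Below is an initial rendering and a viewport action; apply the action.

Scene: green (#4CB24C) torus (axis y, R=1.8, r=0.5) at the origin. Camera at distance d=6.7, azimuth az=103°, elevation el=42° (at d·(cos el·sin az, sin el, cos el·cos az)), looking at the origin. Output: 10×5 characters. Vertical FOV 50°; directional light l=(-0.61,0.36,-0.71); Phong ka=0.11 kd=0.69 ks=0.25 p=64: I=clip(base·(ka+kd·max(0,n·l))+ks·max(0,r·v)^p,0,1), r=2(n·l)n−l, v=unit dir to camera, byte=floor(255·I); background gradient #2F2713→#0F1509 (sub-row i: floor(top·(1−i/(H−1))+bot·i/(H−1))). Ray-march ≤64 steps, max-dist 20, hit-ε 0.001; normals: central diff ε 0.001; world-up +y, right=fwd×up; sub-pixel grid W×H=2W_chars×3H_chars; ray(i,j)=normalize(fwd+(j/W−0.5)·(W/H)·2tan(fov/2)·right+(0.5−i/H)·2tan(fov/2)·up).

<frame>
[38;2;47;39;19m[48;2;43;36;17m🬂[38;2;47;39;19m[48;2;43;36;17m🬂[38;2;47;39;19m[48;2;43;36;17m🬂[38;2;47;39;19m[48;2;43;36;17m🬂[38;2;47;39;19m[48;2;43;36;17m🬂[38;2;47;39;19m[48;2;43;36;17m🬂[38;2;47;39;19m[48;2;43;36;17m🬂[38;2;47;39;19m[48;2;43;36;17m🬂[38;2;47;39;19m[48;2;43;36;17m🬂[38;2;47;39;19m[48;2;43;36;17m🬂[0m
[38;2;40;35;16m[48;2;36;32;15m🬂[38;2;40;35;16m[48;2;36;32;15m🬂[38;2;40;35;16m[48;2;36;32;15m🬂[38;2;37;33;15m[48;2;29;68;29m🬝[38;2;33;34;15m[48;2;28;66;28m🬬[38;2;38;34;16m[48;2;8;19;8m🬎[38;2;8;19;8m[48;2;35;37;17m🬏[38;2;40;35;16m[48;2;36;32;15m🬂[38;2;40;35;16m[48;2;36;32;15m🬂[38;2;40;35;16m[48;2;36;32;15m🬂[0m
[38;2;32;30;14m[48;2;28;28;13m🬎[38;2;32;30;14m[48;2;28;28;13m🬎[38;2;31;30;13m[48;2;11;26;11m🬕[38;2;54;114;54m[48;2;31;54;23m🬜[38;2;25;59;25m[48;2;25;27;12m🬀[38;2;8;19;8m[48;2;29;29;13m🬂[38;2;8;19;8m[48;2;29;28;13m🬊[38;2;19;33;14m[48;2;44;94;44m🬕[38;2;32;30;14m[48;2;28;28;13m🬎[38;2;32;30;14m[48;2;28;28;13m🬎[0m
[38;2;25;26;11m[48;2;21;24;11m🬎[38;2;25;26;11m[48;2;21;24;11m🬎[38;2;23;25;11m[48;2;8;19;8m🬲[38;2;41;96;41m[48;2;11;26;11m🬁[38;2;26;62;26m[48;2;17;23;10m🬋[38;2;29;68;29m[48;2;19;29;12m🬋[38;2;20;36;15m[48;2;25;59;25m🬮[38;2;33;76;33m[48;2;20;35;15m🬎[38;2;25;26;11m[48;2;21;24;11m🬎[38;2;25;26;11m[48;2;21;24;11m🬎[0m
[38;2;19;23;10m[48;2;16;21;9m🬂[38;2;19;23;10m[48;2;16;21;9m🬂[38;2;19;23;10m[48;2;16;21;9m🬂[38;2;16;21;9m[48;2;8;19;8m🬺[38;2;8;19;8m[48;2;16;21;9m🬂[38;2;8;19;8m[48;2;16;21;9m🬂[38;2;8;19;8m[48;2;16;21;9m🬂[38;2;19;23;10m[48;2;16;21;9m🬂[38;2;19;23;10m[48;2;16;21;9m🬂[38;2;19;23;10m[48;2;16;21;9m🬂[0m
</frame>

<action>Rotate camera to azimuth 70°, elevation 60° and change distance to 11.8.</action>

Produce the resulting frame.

<frame>
[38;2;47;39;19m[48;2;43;36;17m🬂[38;2;47;39;19m[48;2;43;36;17m🬂[38;2;47;39;19m[48;2;43;36;17m🬂[38;2;47;39;19m[48;2;43;36;17m🬂[38;2;47;39;19m[48;2;43;36;17m🬂[38;2;47;39;19m[48;2;43;36;17m🬂[38;2;47;39;19m[48;2;43;36;17m🬂[38;2;47;39;19m[48;2;43;36;17m🬂[38;2;47;39;19m[48;2;43;36;17m🬂[38;2;47;39;19m[48;2;43;36;17m🬂[0m
[38;2;40;35;16m[48;2;36;32;15m🬂[38;2;40;35;16m[48;2;36;32;15m🬂[38;2;40;35;16m[48;2;36;32;15m🬂[38;2;40;35;16m[48;2;36;32;15m🬂[38;2;40;35;16m[48;2;36;32;15m🬂[38;2;38;90;38m[48;2;37;33;15m🬏[38;2;40;35;16m[48;2;36;32;15m🬂[38;2;40;35;16m[48;2;36;32;15m🬂[38;2;40;35;16m[48;2;36;32;15m🬂[38;2;40;35;16m[48;2;36;32;15m🬂[0m
[38;2;32;30;14m[48;2;28;28;13m🬎[38;2;32;30;14m[48;2;28;28;13m🬎[38;2;32;30;14m[48;2;28;28;13m🬎[38;2;31;30;13m[48;2;8;19;8m🬕[38;2;25;44;19m[48;2;85;147;85m🬬[38;2;8;19;8m[48;2;29;29;13m🬂[38;2;21;39;17m[48;2;35;83;35m🬕[38;2;32;30;14m[48;2;28;28;13m🬎[38;2;32;30;14m[48;2;28;28;13m🬎[38;2;32;30;14m[48;2;28;28;13m🬎[0m
[38;2;25;26;11m[48;2;21;24;11m🬎[38;2;25;26;11m[48;2;21;24;11m🬎[38;2;25;26;11m[48;2;21;24;11m🬎[38;2;25;26;11m[48;2;21;24;11m🬎[38;2;50;115;50m[48;2;17;24;10m🬁[38;2;38;90;38m[48;2;16;22;10m🬁[38;2;21;51;21m[48;2;23;25;11m🬀[38;2;25;26;11m[48;2;21;24;11m🬎[38;2;25;26;11m[48;2;21;24;11m🬎[38;2;25;26;11m[48;2;21;24;11m🬎[0m
[38;2;19;23;10m[48;2;16;21;9m🬂[38;2;19;23;10m[48;2;16;21;9m🬂[38;2;19;23;10m[48;2;16;21;9m🬂[38;2;19;23;10m[48;2;16;21;9m🬂[38;2;19;23;10m[48;2;16;21;9m🬂[38;2;19;23;10m[48;2;16;21;9m🬂[38;2;19;23;10m[48;2;16;21;9m🬂[38;2;19;23;10m[48;2;16;21;9m🬂[38;2;19;23;10m[48;2;16;21;9m🬂[38;2;19;23;10m[48;2;16;21;9m🬂[0m
</frame>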